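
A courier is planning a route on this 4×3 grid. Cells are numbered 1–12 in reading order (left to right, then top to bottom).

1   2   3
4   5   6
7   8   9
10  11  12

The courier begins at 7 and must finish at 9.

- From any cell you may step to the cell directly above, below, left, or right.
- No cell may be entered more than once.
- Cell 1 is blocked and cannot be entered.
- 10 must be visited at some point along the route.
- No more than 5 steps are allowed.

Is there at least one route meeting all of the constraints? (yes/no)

One route that works: 7 → 10 → 11 → 8 → 9.

yes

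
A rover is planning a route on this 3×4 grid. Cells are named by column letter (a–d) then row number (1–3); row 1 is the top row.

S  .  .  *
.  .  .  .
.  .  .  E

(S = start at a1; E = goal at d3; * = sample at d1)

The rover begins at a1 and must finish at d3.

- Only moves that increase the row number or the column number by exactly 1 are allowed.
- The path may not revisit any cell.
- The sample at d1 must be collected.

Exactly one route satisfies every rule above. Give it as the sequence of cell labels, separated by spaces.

a1 b1 c1 d1 d2 d3

Moves only go right or down, so the column and row indices never decrease.
Route from a1: 3× right (reaching d1), 2× down (reaching d3) — 5 moves in all.
Check: all required cells visited.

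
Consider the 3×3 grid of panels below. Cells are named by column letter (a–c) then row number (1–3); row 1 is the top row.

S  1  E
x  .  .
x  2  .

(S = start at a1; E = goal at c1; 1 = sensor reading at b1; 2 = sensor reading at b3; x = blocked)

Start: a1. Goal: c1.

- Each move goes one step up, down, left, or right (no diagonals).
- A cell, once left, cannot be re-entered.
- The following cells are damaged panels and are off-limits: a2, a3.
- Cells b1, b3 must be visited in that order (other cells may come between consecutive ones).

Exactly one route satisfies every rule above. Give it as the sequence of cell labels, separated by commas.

a1, b1, b2, b3, c3, c2, c1

The waypoints must appear in the order b1, b3, with no cell reused.
Route from a1: right to b1, 2× down (reaching b3), right to c3, 2× up (reaching c1) — 6 moves in all.
Check: order respected (1 at step 1, 2 at step 3).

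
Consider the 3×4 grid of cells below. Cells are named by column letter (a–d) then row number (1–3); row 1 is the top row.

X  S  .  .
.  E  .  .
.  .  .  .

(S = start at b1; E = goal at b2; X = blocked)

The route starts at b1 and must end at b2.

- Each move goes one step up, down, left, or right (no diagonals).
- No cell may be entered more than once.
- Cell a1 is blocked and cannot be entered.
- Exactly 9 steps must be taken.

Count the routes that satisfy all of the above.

Need simple routes of exactly 9 moves from b1 to b2 (Manhattan distance 1, so 4 moves are spent on a detour and 4 undoing it).
Enumerating: b1 c1 c2 d2 d3 c3 b3 a3 a2 b2 | b1 c1 d1 d2 d3 c3 b3 a3 a2 b2 | b1 c1 d1 d2 c2 c3 b3 a3 a2 b2.
That gives 3 routes.

3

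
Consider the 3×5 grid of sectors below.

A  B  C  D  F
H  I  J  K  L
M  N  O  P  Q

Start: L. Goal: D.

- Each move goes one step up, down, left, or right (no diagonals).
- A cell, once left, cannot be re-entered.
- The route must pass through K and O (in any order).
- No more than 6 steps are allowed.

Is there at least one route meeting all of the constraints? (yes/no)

yes

One route that works: L → Q → P → O → J → K → D.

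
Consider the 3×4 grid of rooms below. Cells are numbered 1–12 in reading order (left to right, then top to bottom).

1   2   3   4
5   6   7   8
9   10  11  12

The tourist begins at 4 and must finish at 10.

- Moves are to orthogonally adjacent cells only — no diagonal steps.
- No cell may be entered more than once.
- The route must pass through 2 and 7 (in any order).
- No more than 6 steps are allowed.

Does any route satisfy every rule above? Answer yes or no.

One route that works: 4 → 8 → 7 → 3 → 2 → 6 → 10.

yes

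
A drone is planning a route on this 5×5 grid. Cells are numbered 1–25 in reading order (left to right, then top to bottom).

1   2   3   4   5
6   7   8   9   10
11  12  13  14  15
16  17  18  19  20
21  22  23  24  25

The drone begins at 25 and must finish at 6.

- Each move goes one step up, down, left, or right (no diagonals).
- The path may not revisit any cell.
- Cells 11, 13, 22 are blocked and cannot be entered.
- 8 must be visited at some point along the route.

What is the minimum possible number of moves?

Any route passes through 8 somewhere between 25 and 6. Summing Manhattan distances along the two legs (25 → 8 → 6) gives a lower bound of 5 + 2 = 7 moves.
A route of 7 moves achieves this: 25 → 20 → 15 → 10 → 9 → 8 → 7 → 6.
Since 7 matches the lower bound, it is optimal.

7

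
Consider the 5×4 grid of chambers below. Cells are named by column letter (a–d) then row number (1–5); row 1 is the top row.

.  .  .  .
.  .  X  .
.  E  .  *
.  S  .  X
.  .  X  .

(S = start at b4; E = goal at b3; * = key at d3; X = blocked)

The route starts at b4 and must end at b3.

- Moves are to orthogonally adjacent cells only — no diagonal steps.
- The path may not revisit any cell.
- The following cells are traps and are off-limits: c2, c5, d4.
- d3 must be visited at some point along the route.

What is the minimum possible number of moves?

Any route passes through d3 somewhere between b4 and b3. Summing Manhattan distances along the two legs (b4 → d3 → b3) gives a lower bound of 3 + 2 = 5 moves.
The shortest route satisfying every rule uses 9 moves: b4 → c4 → c3 → d3 → d2 → d1 → c1 → b1 → b2 → b3.
The no-revisit rule (legs can't share cells) pushes the minimum above the 5-move bound; an exhaustive check rules out every length from 5 to 8 (on a 4-connected grid the length of any start-to-goal walk has the same parity as the Manhattan bound, so only lengths 5, 7, 9, … need checking), leaving 9 as the minimum.

9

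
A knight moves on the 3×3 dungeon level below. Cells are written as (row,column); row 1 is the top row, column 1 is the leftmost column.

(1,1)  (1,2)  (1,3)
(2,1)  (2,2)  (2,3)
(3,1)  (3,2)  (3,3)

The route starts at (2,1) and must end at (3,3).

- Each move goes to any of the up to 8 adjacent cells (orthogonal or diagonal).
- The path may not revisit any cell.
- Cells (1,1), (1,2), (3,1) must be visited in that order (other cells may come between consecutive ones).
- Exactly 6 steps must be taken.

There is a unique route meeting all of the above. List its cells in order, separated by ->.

(2,1) -> (1,1) -> (1,2) -> (2,2) -> (3,1) -> (3,2) -> (3,3)

The waypoints must appear in the order (1,1), (1,2), (3,1), with no cell reused.
Route from (2,1): up 1 to (1,1), right 1 to (1,2), down 1 to (2,2), down-left 1 to (3,1), right 2 to (3,3) — 6 moves in all.
Check: order respected ((1,1) at step 1, (1,2) at step 2, (3,1) at step 4); 6 moves as required.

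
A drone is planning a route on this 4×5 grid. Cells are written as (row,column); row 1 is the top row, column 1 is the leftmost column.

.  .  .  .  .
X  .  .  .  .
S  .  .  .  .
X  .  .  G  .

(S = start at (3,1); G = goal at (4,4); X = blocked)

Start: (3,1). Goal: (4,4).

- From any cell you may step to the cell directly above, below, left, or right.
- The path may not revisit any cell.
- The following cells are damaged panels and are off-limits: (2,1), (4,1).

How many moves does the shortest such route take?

The Manhattan distance from (3,1) to (4,4) is |3−4| + |1−4| = 4, so at least 4 moves are needed.
A route of 4 moves achieves this: (3,1) → (3,2) → (4,2) → (4,3) → (4,4).
Since 4 matches the lower bound, it is optimal.

4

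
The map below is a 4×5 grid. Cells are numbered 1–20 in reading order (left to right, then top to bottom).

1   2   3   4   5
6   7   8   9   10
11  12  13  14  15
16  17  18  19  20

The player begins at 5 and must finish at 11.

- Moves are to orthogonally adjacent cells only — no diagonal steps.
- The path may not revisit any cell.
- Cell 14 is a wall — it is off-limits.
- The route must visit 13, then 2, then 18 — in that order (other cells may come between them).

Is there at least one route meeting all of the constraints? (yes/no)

no

Ignoring the required order, 60 revisit-free routes from 5 to 11 pass through all of 13, 2, and 18; the waypoint orders that occur are 18 → 13 → 2 (34); 2 → 13 → 18 (18); 13 → 18 → 2 (4); 2 → 18 → 13 (4) — never 13 → 2 → 18.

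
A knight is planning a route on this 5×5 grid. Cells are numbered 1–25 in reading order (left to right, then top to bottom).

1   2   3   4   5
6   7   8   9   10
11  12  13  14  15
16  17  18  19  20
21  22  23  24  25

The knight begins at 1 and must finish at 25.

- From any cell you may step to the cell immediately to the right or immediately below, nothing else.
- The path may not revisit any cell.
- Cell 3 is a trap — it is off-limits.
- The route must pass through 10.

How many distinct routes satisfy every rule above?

A right/down-only route from 1 to 25 makes exactly 4 down-moves and 4 right-moves in some order.
With no other constraints that would be C(8,4) = 70 routes.
Split at 10 and multiply the segment counts (each segment already excludes blocked cells): 1→10: 2; 10→25: 1; product = 2.
That gives 2 routes.

2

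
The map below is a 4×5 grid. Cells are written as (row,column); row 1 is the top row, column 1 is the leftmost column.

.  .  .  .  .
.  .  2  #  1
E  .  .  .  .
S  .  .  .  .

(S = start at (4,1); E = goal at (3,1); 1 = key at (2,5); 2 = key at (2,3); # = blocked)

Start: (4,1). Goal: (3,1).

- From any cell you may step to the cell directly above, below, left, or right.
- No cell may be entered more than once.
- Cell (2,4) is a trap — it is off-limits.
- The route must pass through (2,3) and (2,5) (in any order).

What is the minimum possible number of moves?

Any route passes through (2,3) and (2,5) in some order between (4,1) and (3,1). Summing Manhattan distances along each leg and taking the cheapest ordering ((4,1) → (2,5) → (2,3) → (3,1)) gives a lower bound of 6 + 2 + 3 = 11 moves.
That bound ignores the blocked cells. Measuring each leg by the fewest moves that actually steer around them ((4,1)→(2,5): 6; (2,5)→(2,3): 4; (2,3)→(3,1): 3) raises the lower bound to 13.
A route of 13 moves exists: (4,1) → (4,2) → (3,2) → (3,3) → (3,4) → (3,5) → (2,5) → (1,5) → (1,4) → (1,3) → (2,3) → (2,2) → (2,1) → (3,1).
Since 13 matches that lower bound, it is optimal.

13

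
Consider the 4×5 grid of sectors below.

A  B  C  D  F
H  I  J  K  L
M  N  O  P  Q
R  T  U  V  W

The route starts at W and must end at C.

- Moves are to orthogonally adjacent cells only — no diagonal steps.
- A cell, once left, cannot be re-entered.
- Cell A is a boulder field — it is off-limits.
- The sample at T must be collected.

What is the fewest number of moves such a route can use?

7

Any route passes through T somewhere between W and C. Summing Manhattan distances along the two legs (W → T → C) gives a lower bound of 3 + 4 = 7 moves.
A route of 7 moves achieves this: W → V → U → T → N → I → B → C.
Since 7 matches the lower bound, it is optimal.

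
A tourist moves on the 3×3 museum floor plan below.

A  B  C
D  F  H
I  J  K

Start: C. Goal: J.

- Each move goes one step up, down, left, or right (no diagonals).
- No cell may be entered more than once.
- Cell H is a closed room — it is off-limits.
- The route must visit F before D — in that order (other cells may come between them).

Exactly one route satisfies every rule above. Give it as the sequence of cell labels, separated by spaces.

C B F D I J

The waypoints must appear in the order F, D, with no cell reused.
Route from C: left 1 to B, down 1 to F, left 1 to D, down 1 to I, right 1 to J — 5 moves in all.
Check: order respected (F at step 2, D at step 3).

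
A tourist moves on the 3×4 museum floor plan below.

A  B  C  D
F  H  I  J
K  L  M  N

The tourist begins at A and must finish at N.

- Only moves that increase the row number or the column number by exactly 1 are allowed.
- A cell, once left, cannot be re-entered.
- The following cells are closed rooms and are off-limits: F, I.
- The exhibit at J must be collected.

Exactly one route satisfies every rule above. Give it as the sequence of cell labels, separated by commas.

A, B, C, D, J, N

Moves only go right or down, so the column and row indices never decrease.
Route from A: right 3 to D, down 2 to N — 5 moves in all.
Check: all required cells visited.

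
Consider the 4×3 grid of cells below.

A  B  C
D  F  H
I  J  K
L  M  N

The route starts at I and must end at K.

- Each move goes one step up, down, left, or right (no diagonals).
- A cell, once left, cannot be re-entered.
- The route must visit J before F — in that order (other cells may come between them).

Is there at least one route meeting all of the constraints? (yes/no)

One route that works: I → J → F → H → K.

yes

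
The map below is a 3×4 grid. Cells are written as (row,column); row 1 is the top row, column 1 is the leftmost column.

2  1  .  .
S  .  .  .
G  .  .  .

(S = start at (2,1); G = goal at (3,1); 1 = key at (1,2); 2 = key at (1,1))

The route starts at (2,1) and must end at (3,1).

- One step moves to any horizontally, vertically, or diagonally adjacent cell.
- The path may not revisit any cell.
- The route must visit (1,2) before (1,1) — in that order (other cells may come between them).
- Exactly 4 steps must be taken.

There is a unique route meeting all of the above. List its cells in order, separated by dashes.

(2,1) - (1,2) - (1,1) - (2,2) - (3,1)

The waypoints must appear in the order (1,2), (1,1), with no cell reused.
Route from (2,1): up-right 1 to (1,2), left 1 to (1,1), down-right 1 to (2,2), down-left 1 to (3,1) — 4 moves in all.
Check: order respected (1 at step 1, 2 at step 2); 4 moves as required.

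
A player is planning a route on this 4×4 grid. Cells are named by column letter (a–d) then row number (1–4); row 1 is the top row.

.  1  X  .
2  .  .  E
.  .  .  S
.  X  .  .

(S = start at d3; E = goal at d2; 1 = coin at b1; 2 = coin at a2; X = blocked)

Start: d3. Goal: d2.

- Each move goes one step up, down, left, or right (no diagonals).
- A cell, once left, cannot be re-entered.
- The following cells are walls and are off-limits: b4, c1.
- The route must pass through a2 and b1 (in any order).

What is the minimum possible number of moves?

Any route passes through a2 and b1 in some order between d3 and d2. Summing Manhattan distances along each leg and taking the cheapest ordering (d3 → b1 → a2 → d2) gives a lower bound of 4 + 2 + 3 = 9 moves.
A route of 9 moves achieves this: d3 → c3 → b3 → a3 → a2 → a1 → b1 → b2 → c2 → d2.
Since 9 matches the lower bound, it is optimal.

9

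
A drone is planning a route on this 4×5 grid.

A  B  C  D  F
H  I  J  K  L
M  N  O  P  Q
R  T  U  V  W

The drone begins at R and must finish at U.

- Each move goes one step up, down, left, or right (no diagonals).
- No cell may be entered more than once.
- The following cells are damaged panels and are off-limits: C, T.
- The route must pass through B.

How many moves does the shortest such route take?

8

Any route passes through B somewhere between R and U. Summing Manhattan distances along the two legs (R → B → U) gives a lower bound of 4 + 4 = 8 moves.
A route of 8 moves achieves this: R → M → H → A → B → I → N → O → U.
Since 8 matches the lower bound, it is optimal.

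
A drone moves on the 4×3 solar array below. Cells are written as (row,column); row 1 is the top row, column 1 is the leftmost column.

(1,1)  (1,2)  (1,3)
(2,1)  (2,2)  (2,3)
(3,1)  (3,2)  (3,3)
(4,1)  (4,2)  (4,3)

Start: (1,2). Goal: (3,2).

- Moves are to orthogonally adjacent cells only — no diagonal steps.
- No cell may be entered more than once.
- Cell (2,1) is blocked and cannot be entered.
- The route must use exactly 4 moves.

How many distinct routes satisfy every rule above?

Need simple routes of exactly 4 moves from (1,2) to (3,2) (Manhattan distance 2, so 1 moves are spent on a detour and 1 undoing it).
Enumerating: (1,2) (2,2) (2,3) (3,3) (3,2) | (1,2) (1,3) (2,3) (3,3) (3,2) | (1,2) (1,3) (2,3) (2,2) (3,2).
That gives 3 routes.

3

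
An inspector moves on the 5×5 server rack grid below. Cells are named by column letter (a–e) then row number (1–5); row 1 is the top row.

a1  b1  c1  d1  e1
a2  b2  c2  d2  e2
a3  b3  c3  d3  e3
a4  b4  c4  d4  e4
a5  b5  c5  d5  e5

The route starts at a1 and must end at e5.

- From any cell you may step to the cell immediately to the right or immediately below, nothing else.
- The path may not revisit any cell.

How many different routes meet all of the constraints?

70

A right/down-only route from a1 to e5 makes exactly 4 down-moves and 4 right-moves in some order.
With no other constraints that would be C(8,4) = 70 routes.
That gives 70 routes.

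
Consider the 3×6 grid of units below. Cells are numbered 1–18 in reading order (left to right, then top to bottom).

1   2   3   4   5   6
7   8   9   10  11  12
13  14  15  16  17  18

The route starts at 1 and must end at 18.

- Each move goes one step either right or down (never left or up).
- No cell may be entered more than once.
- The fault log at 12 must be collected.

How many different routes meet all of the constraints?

A right/down-only route from 1 to 18 makes exactly 2 down-moves and 5 right-moves in some order.
With no other constraints that would be C(7,2) = 21 routes.
Split at 12 and multiply the segment counts: 1→12: 6; 12→18: 1; product = 6.
That gives 6 routes.

6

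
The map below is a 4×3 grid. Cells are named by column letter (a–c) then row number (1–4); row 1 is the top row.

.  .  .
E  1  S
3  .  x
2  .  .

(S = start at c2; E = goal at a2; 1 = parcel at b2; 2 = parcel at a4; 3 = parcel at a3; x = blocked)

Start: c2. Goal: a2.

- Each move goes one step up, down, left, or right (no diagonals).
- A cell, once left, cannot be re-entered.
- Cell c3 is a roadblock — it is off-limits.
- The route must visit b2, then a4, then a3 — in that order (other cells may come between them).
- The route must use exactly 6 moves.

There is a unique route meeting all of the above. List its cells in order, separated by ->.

c2 -> b2 -> b3 -> b4 -> a4 -> a3 -> a2

The waypoints must appear in the order b2, a4, a3, with no cell reused.
Route from c2: left to b2, 2× down (reaching b4), left to a4, 2× up (reaching a2) — 6 moves in all.
Check: order respected (1 at step 1, 2 at step 4, 3 at step 5); 6 moves as required.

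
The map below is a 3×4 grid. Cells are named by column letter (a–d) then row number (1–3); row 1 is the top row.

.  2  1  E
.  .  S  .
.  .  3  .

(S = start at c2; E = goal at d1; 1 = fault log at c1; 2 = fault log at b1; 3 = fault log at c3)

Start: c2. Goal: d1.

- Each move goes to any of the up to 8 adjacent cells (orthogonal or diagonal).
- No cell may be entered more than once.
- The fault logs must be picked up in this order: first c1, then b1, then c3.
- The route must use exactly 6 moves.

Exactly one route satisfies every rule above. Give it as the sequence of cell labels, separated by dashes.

c2 - c1 - b1 - b2 - c3 - d2 - d1

The waypoints must appear in the order c1, b1, c3, with no cell reused.
Route from c2: up 1 to c1, left 1 to b1, down 1 to b2, down-right 1 to c3, up-right 1 to d2, up 1 to d1 — 6 moves in all.
Check: order respected (1 at step 1, 2 at step 2, 3 at step 4); 6 moves as required.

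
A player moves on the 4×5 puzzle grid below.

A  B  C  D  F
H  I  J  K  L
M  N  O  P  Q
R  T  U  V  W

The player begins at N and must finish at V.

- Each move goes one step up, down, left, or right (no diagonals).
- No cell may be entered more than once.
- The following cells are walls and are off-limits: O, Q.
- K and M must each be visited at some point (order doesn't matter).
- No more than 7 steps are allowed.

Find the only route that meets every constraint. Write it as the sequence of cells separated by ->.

The budget equals the shortest possible length, so every move has to be on a shortest route through the required cells.
Route from N: left 1 to M, up 1 to H, right 3 to K, down 2 to V — 7 moves in all.
Check: all required cells visited; 7 ≤ 7 moves.

N -> M -> H -> I -> J -> K -> P -> V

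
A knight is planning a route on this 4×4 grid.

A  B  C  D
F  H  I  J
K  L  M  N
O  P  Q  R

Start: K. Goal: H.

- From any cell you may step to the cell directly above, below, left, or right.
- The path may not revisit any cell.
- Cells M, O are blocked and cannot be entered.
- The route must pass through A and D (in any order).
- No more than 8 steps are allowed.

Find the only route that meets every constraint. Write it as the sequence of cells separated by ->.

K -> F -> A -> B -> C -> D -> J -> I -> H

The budget equals the shortest possible length, so every move has to be on a shortest route through the required cells.
Route from K: up 2 to A, right 3 to D, down 1 to J, left 2 to H — 8 moves in all.
Check: all required cells visited; 8 ≤ 8 moves.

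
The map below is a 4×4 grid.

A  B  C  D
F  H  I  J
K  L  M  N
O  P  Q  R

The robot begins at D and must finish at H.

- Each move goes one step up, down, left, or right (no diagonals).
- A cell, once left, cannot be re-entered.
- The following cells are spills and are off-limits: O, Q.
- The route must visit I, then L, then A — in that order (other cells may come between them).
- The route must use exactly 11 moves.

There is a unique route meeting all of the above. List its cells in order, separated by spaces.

D C I J N M L K F A B H

The waypoints must appear in the order I, L, A, with no cell reused.
Route from D: left 1 to C, down 1 to I, right 1 to J, down 1 to N, left 3 to K, up 2 to A, right 1 to B, down 1 to H — 11 moves in all.
Check: order respected (I at step 2, L at step 6, A at step 9); 11 moves as required.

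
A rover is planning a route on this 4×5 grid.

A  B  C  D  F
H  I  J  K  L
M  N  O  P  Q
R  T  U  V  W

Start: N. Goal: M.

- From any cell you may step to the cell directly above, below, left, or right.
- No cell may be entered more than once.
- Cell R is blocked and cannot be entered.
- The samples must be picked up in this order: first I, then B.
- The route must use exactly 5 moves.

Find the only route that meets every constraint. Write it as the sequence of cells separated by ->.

N -> I -> B -> A -> H -> M

The waypoints must appear in the order I, B, with no cell reused.
Route from N: up 2 to B, left 1 to A, down 2 to M — 5 moves in all.
Check: order respected (I at step 1, B at step 2); 5 moves as required.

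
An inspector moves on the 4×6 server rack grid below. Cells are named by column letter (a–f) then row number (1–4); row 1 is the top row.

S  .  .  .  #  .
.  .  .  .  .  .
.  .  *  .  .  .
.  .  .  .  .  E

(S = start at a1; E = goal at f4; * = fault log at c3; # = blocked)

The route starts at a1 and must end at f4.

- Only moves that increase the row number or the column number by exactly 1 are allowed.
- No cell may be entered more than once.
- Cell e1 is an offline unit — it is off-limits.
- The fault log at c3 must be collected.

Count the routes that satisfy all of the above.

24

A right/down-only route from a1 to f4 makes exactly 3 down-moves and 5 right-moves in some order.
With no other constraints that would be C(8,3) = 56 routes.
Split at c3 and multiply the segment counts (each segment already excludes blocked cells): a1→c3: 6; c3→f4: 4; product = 24.
That gives 24 routes.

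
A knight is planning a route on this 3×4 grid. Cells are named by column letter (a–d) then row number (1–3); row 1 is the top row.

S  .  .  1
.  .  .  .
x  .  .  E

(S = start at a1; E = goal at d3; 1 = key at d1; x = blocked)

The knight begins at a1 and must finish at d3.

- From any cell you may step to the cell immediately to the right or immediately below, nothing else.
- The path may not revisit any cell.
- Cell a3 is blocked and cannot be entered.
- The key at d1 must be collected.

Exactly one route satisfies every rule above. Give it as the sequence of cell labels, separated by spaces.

Moves only go right or down, so the column and row indices never decrease.
Route from a1: 3× right (reaching d1), 2× down (reaching d3) — 5 moves in all.
Check: all required cells visited.

a1 b1 c1 d1 d2 d3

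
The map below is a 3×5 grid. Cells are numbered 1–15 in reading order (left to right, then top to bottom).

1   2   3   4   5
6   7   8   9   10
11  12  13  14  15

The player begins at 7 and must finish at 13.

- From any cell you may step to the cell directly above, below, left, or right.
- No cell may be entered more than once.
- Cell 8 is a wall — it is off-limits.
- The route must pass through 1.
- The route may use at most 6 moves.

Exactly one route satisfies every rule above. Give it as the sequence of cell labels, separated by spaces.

7 2 1 6 11 12 13

Any route must reach 1 and still end at 13 within 6 moves, so the order of the required stops is forced.
Route from 7: up 1 to 2, left 1 to 1, down 2 to 11, right 2 to 13 — 6 moves in all.
Check: all required cells visited; 6 ≤ 6 moves.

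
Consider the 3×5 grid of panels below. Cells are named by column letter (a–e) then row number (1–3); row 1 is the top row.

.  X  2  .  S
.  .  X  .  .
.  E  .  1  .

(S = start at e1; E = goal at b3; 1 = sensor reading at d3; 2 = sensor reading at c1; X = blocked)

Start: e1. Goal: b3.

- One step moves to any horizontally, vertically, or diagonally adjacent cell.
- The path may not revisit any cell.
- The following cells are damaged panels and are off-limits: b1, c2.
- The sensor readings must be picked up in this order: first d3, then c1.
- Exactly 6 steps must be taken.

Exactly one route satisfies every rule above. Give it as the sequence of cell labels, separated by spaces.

e1 e2 d3 d2 c1 b2 b3

The waypoints must appear in the order d3, c1, with no cell reused.
Route from e1: down 1 to e2, down-left 1 to d3, up 1 to d2, up-left 1 to c1, down-left 1 to b2, down 1 to b3 — 6 moves in all.
Check: order respected (1 at step 2, 2 at step 4); 6 moves as required.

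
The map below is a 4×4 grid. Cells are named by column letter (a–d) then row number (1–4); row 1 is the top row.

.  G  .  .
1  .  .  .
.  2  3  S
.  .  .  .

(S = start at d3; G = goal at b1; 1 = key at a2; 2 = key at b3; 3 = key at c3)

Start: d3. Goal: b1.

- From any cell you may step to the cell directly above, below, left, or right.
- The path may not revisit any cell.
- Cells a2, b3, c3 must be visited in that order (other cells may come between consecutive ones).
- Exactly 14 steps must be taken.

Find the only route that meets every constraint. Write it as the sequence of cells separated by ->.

The waypoints must appear in the order a2, b3, c3, with no cell reused.
Route from d3: down 1 to d4, left 3 to a4, up 2 to a2, right 1 to b2, down 1 to b3, right 1 to c3, up 1 to c2, right 1 to d2, up 1 to d1, left 2 to b1 — 14 moves in all.
Check: order respected (1 at step 6, 2 at step 8, 3 at step 9); 14 moves as required.

d3 -> d4 -> c4 -> b4 -> a4 -> a3 -> a2 -> b2 -> b3 -> c3 -> c2 -> d2 -> d1 -> c1 -> b1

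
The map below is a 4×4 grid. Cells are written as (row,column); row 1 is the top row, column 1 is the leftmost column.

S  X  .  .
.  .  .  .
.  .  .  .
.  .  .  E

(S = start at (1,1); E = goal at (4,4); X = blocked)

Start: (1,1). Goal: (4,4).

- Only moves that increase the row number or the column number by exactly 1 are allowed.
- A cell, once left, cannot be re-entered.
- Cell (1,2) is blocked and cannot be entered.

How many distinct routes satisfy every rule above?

A right/down-only route from (1,1) to (4,4) makes exactly 3 down-moves and 3 right-moves in some order.
With no other constraints that would be C(6,3) = 20 routes.
Subtract routes through each blocked cell (inclusion–exclusion for overlaps): − through (1,2): 10 → 10.
That gives 10 routes.

10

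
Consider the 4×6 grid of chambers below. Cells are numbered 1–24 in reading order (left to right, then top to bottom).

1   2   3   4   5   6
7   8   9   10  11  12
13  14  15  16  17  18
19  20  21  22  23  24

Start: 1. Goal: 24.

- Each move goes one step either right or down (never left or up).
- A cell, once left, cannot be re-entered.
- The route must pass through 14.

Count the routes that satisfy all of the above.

A right/down-only route from 1 to 24 makes exactly 3 down-moves and 5 right-moves in some order.
With no other constraints that would be C(8,3) = 56 routes.
Split at 14 and multiply the segment counts: 1→14: 3; 14→24: 5; product = 15.
That gives 15 routes.

15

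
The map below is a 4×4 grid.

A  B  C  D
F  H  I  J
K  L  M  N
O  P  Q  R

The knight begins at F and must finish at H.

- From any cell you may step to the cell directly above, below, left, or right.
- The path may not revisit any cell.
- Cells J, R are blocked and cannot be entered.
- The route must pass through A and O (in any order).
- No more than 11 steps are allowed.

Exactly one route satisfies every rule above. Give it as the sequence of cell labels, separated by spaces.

Any route must reach A and O and still end at H within 11 moves, so the order of the required stops is forced.
Route from F: up to A, 2× right (reaching C), 3× down (reaching Q), 2× left (reaching O), up to K, right to L, up to H — 11 moves in all.
Check: all required cells visited; 11 ≤ 11 moves.

F A B C I M Q P O K L H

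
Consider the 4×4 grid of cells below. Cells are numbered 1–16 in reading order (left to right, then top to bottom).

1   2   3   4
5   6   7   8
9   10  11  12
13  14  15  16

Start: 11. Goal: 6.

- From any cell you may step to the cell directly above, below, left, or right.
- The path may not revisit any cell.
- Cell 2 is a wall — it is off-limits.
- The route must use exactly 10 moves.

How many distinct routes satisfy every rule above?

6

Need simple routes of exactly 10 moves from 11 to 6 (Manhattan distance 2, so 4 moves are spent on a detour and 4 undoing it).
Enumerating: 11 7 3 4 8 12 16 15 14 10 6 | 11 7 8 12 16 15 14 10 9 5 6 | 11 7 8 12 16 15 14 13 9 5 6 | 11 7 8 12 16 15 14 13 9 10 6 | 11 10 14 15 16 12 8 4 3 7 6 | 11 10 9 13 14 15 16 12 8 7 6.
That gives 6 routes.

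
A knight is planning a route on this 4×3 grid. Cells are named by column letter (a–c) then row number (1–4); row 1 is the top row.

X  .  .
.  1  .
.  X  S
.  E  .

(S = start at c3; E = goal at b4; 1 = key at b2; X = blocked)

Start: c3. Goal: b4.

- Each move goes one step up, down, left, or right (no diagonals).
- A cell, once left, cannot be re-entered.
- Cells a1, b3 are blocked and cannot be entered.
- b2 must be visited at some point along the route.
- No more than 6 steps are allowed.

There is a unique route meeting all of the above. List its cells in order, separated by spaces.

The 6-move cap with required stops at b2 leaves no slack for detours.
Route from c3: up 1 to c2, left 2 to a2, down 2 to a4, right 1 to b4 — 6 moves in all.
Check: all required cells visited; 6 ≤ 6 moves.

c3 c2 b2 a2 a3 a4 b4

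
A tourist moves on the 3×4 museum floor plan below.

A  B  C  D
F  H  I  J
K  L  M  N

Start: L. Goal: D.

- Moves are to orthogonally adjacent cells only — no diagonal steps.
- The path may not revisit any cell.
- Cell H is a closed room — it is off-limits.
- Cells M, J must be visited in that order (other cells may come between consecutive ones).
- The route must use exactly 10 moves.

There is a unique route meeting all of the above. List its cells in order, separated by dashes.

L - K - F - A - B - C - I - M - N - J - D

The waypoints must appear in the order M, J, with no cell reused.
Route from L: left to K, 2× up (reaching A), 2× right (reaching C), 2× down (reaching M), right to N, 2× up (reaching D) — 10 moves in all.
Check: order respected (M at step 7, J at step 9); 10 moves as required.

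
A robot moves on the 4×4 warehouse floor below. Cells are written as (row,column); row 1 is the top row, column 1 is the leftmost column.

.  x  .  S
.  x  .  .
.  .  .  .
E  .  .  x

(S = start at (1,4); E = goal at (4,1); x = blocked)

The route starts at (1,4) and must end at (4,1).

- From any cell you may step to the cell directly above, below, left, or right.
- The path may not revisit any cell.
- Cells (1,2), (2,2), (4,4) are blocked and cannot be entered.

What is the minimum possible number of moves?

The Manhattan distance from (1,4) to (4,1) is |1−4| + |4−1| = 6, so at least 6 moves are needed.
A route of 6 moves achieves this: (1,4) → (2,4) → (3,4) → (3,3) → (4,3) → (4,2) → (4,1).
Since 6 matches the lower bound, it is optimal.

6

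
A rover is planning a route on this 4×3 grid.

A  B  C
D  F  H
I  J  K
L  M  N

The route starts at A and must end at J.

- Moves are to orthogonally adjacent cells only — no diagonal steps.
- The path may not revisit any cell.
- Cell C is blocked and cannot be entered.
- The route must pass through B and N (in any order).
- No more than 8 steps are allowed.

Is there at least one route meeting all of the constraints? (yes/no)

yes

One route that works: A → B → F → H → K → N → M → J.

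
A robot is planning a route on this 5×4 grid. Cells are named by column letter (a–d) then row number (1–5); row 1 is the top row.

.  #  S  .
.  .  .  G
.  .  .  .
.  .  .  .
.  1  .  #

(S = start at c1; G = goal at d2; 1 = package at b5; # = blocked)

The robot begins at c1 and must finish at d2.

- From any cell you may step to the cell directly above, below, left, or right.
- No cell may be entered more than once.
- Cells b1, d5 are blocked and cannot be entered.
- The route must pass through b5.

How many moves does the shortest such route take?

Any route passes through b5 somewhere between c1 and d2. Summing Manhattan distances along the two legs (c1 → b5 → d2) gives a lower bound of 5 + 5 = 10 moves.
A route of 10 moves achieves this: c1 → c2 → c3 → b3 → b4 → b5 → c5 → c4 → d4 → d3 → d2.
Since 10 matches the lower bound, it is optimal.

10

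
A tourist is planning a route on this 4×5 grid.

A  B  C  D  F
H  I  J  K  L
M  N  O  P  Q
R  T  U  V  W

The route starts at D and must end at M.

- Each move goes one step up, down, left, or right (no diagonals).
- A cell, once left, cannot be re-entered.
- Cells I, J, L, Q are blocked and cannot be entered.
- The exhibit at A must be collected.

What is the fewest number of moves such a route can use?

Any route passes through A somewhere between D and M. Summing Manhattan distances along the two legs (D → A → M) gives a lower bound of 3 + 2 = 5 moves.
A route of 5 moves achieves this: D → C → B → A → H → M.
Since 5 matches the lower bound, it is optimal.

5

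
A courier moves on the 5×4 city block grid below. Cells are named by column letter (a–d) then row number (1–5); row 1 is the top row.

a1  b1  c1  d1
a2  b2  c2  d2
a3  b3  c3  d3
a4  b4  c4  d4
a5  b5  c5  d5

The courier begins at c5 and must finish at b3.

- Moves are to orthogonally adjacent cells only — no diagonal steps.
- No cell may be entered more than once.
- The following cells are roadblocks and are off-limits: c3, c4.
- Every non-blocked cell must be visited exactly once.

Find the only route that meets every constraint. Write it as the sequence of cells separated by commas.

c5, d5, d4, d3, d2, d1, c1, c2, b2, b1, a1, a2, a3, a4, a5, b5, b4, b3

Need to visit all 18 open cells exactly once, starting at c5 and ending at b3.
Cell d3 has only two open neighbours (d2 and d4), so the path must pass straight through it: one of those is the cell it's entered from and the other is where it exits.
Route from c5: right to d5, 4× up (reaching d1), left to c1, down to c2, left to b2, up to b1, left to a1, 4× down (reaching a5), right to b5, 2× up (reaching b3) — 17 moves in all.
Check: all 18 open cells covered.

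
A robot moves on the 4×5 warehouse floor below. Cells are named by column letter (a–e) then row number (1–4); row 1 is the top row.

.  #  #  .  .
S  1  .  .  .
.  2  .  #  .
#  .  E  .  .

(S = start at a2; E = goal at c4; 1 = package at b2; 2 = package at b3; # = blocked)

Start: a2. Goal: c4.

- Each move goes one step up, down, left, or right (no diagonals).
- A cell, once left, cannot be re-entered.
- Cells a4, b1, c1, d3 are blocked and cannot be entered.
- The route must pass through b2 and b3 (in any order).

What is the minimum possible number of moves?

4

Any route passes through b2 and b3 in some order between a2 and c4. Summing Manhattan distances along each leg and taking the cheapest ordering (a2 → b2 → b3 → c4) gives a lower bound of 1 + 1 + 2 = 4 moves.
A route of 4 moves achieves this: a2 → b2 → b3 → b4 → c4.
Since 4 matches the lower bound, it is optimal.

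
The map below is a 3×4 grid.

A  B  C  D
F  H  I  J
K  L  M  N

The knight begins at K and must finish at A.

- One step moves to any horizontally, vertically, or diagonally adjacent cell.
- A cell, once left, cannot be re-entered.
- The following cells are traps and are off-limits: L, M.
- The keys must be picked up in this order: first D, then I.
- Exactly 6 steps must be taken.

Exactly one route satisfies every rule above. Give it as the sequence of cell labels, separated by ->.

The waypoints must appear in the order D, I, with no cell reused.
Route from K: 2× up-right (reaching C), right to D, down-left to I, up-left to B, left to A — 6 moves in all.
Check: order respected (D at step 3, I at step 4); 6 moves as required.

K -> H -> C -> D -> I -> B -> A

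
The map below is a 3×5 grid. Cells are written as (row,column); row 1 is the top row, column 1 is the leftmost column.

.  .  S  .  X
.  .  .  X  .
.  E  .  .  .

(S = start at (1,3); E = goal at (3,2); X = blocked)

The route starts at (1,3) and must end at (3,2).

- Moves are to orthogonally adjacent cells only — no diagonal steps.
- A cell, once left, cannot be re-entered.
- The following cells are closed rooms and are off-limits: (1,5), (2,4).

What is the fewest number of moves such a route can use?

3

The Manhattan distance from (1,3) to (3,2) is |1−3| + |3−2| = 3, so at least 3 moves are needed.
A route of 3 moves achieves this: (1,3) → (2,3) → (3,3) → (3,2).
Since 3 matches the lower bound, it is optimal.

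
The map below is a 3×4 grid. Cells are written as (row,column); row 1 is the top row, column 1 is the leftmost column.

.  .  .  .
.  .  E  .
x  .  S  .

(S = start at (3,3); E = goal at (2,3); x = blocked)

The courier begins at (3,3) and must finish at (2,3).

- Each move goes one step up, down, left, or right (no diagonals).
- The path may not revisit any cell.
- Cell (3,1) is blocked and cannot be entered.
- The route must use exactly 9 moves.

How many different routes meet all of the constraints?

Need simple routes of exactly 9 moves from (3,3) to (2,3) (Manhattan distance 1, so 4 moves are spent on a detour and 4 undoing it).
Enumerating: (3,3) (3,2) (2,2) (2,1) (1,1) (1,2) (1,3) (1,4) (2,4) (2,3) | (3,3) (3,4) (2,4) (1,4) (1,3) (1,2) (1,1) (2,1) (2,2) (2,3).
That gives 2 routes.

2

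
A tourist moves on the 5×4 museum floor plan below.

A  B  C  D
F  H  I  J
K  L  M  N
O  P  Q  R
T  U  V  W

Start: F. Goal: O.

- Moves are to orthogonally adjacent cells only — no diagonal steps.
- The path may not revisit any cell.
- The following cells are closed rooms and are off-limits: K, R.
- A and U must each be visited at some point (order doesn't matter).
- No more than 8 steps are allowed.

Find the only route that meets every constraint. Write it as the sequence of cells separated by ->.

Any route must reach A and U and still end at O within 8 moves, so the order of the required stops is forced.
Route from F: up to A, right to B, 4× down (reaching U), left to T, up to O — 8 moves in all.
Check: all required cells visited; 8 ≤ 8 moves.

F -> A -> B -> H -> L -> P -> U -> T -> O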